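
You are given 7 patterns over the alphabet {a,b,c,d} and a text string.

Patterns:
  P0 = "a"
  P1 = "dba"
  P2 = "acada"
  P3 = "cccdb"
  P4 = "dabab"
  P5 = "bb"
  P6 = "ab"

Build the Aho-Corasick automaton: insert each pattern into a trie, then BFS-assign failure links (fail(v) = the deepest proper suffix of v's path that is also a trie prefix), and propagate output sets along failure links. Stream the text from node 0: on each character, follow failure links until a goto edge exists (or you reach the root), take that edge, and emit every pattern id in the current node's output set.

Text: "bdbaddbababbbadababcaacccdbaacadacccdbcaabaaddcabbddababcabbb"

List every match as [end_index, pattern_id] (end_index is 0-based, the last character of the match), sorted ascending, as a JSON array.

Construct AC machine:
Trie nodes:
  0='ε' goto a→1 b→18 c→9 d→2
  1='a' goto b→20 c→5  ←P0
  2='d' goto a→14 b→3
  3='db' goto a→4
  4='dba' goto ·  ←P1
  5='ac' goto a→6
  6='aca' goto d→7
  7='acad' goto a→8
  8='acada' goto ·  ←P2
  9='c' goto c→10
  10='cc' goto c→11
  11='ccc' goto d→12
  12='cccd' goto b→13
  13='cccdb' goto ·  ←P3
  14='da' goto b→15
  15='dab' goto a→16
  16='daba' goto b→17
  17='dabab' goto ·  ←P4
  18='b' goto b→19
  19='bb' goto ·  ←P5
  20='ab' goto ·  ←P6

BFS fail/out derivation:
  n1('a'): parent n0 fail=0; on 'a' 0 → fail=0;  out {0}∪∅={0}
  n2('d'): parent n0 fail=0; on 'd' 0 → fail=0;  out ∅∪∅=∅
  n9('c'): parent n0 fail=0; on 'c' 0 → fail=0;  out ∅∪∅=∅
  n18('b'): parent n0 fail=0; on 'b' 0 → fail=0;  out ∅∪∅=∅
  n3('db'): parent n2 fail=0; on 'b' 0 → fail=18;  out ∅∪∅=∅
  n5('ac'): parent n1 fail=0; on 'c' 0 → fail=9;  out ∅∪∅=∅
  n10('cc'): parent n9 fail=0; on 'c' 0 → fail=9;  out ∅∪∅=∅
  n14('da'): parent n2 fail=0; on 'a' 0 → fail=1;  out ∅∪{0}={0}
  n19('bb'): parent n18 fail=0; on 'b' 0 → fail=18;  out {5}∪∅={5}
  n20('ab'): parent n1 fail=0; on 'b' 0 → fail=18;  out {6}∪∅={6}
  n4('dba'): parent n3 fail=18; on 'a' 18→0 → fail=1;  out {1}∪{0}={0,1}
  n6('aca'): parent n5 fail=9; on 'a' 9→0 → fail=1;  out ∅∪{0}={0}
  n11('ccc'): parent n10 fail=9; on 'c' 9 → fail=10;  out ∅∪∅=∅
  n15('dab'): parent n14 fail=1; on 'b' 1 → fail=20;  out ∅∪{6}={6}
  n7('acad'): parent n6 fail=1; on 'd' 1→0 → fail=2;  out ∅∪∅=∅
  n12('cccd'): parent n11 fail=10; on 'd' 10→9→0 → fail=2;  out ∅∪∅=∅
  n16('daba'): parent n15 fail=20; on 'a' 20→18→0 → fail=1;  out ∅∪{0}={0}
  n8('acada'): parent n7 fail=2; on 'a' 2 → fail=14;  out {2}∪{0}={0,2}
  n13('cccdb'): parent n12 fail=2; on 'b' 2 → fail=3;  out {3}∪∅={3}
  n17('dabab'): parent n16 fail=1; on 'b' 1 → fail=20;  out {4}∪{6}={4,6}

Text stream:
i=0 'b': node 0→18
i=1 'd': node 18→2 (fail-walked)
i=2 'b': node 2→3
i=3 'a': node 3→4  ** P0@[3:3],P1@[1:3]
i=4 'd': node 4→2 (fail-walked)
i=5 'd': node 2→2 (fail-walked)
i=6 'b': node 2→3
i=7 'a': node 3→4  ** P0@[7:7],P1@[5:7]
i=8 'b': node 4→20 (fail-walked)  ** P6@[7:8]
i=9 'a': node 20→1 (fail-walked)  ** P0@[9:9]
i=10 'b': node 1→20  ** P6@[9:10]
i=11 'b': node 20→19 (fail-walked)  ** P5@[10:11]
i=12 'b': node 19→19 (fail-walked)  ** P5@[11:12]
i=13 'a': node 19→1 (fail-walked)  ** P0@[13:13]
i=14 'd': node 1→2 (fail-walked)
i=15 'a': node 2→14  ** P0@[15:15]
i=16 'b': node 14→15  ** P6@[15:16]
i=17 'a': node 15→16  ** P0@[17:17]
i=18 'b': node 16→17  ** P4@[14:18],P6@[17:18]
i=19 'c': node 17→9 (fail-walked)
i=20 'a': node 9→1 (fail-walked)  ** P0@[20:20]
i=21 'a': node 1→1 (fail-walked)  ** P0@[21:21]
i=22 'c': node 1→5
i=23 'c': node 5→10 (fail-walked)
i=24 'c': node 10→11
i=25 'd': node 11→12
i=26 'b': node 12→13  ** P3@[22:26]
i=27 'a': node 13→4 (fail-walked)  ** P0@[27:27],P1@[25:27]
i=28 'a': node 4→1 (fail-walked)  ** P0@[28:28]
i=29 'c': node 1→5
i=30 'a': node 5→6  ** P0@[30:30]
i=31 'd': node 6→7
i=32 'a': node 7→8  ** P0@[32:32],P2@[28:32]
i=33 'c': node 8→5 (fail-walked)
i=34 'c': node 5→10 (fail-walked)
i=35 'c': node 10→11
i=36 'd': node 11→12
i=37 'b': node 12→13  ** P3@[33:37]
i=38 'c': node 13→9 (fail-walked)
i=39 'a': node 9→1 (fail-walked)  ** P0@[39:39]
i=40 'a': node 1→1 (fail-walked)  ** P0@[40:40]
i=41 'b': node 1→20  ** P6@[40:41]
i=42 'a': node 20→1 (fail-walked)  ** P0@[42:42]
i=43 'a': node 1→1 (fail-walked)  ** P0@[43:43]
i=44 'd': node 1→2 (fail-walked)
i=45 'd': node 2→2 (fail-walked)
i=46 'c': node 2→9 (fail-walked)
i=47 'a': node 9→1 (fail-walked)  ** P0@[47:47]
i=48 'b': node 1→20  ** P6@[47:48]
i=49 'b': node 20→19 (fail-walked)  ** P5@[48:49]
i=50 'd': node 19→2 (fail-walked)
i=51 'd': node 2→2 (fail-walked)
i=52 'a': node 2→14  ** P0@[52:52]
i=53 'b': node 14→15  ** P6@[52:53]
i=54 'a': node 15→16  ** P0@[54:54]
i=55 'b': node 16→17  ** P4@[51:55],P6@[54:55]
i=56 'c': node 17→9 (fail-walked)
i=57 'a': node 9→1 (fail-walked)  ** P0@[57:57]
i=58 'b': node 1→20  ** P6@[57:58]
i=59 'b': node 20→19 (fail-walked)  ** P5@[58:59]
i=60 'b': node 19→19 (fail-walked)  ** P5@[59:60]

All matches (sorted): [[3,0],[3,1],[7,0],[7,1],[8,6],[9,0],[10,6],[11,5],[12,5],[13,0],[15,0],[16,6],[17,0],[18,4],[18,6],[20,0],[21,0],[26,3],[27,0],[27,1],[28,0],[30,0],[32,0],[32,2],[37,3],[39,0],[40,0],[41,6],[42,0],[43,0],[47,0],[48,6],[49,5],[52,0],[53,6],[54,0],[55,4],[55,6],[57,0],[58,6],[59,5],[60,5]]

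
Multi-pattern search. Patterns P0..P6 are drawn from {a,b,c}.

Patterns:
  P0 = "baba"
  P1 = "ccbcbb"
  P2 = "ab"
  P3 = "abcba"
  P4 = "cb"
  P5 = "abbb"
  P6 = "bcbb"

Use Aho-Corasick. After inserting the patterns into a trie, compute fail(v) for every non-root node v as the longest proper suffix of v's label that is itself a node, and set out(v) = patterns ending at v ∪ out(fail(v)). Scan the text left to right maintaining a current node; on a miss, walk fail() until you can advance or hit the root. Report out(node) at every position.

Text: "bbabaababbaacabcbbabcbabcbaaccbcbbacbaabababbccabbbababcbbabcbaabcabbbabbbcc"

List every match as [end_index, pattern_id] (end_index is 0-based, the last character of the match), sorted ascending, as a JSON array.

Construct AC machine:
Trie nodes:
  0='ε' goto a→11 b→1 c→5
  1='b' goto a→2 c→19
  2='ba' goto b→3
  3='bab' goto a→4
  4='baba' goto ·  [P0 ends]
  5='c' goto b→16 c→6
  6='cc' goto b→7
  7='ccb' goto c→8
  8='ccbc' goto b→9
  9='ccbcb' goto b→10
  10='ccbcbb' goto ·  [P1 ends]
  11='a' goto b→12
  12='ab' goto b→17 c→13  [P2 ends]
  13='abc' goto b→14
  14='abcb' goto a→15
  15='abcba' goto ·  [P3 ends]
  16='cb' goto ·  [P4 ends]
  17='abb' goto b→18
  18='abbb' goto ·  [P5 ends]
  19='bc' goto b→20
  20='bcb' goto b→21
  21='bcbb' goto ·  [P6 ends]

BFS fail/out derivation:
  fail(1) 'b': from fail(0)=0 chase 'b': 0 ⇒ 0;  out=∅∪out(0)=∅
  fail(5) 'c': from fail(0)=0 chase 'c': 0 ⇒ 0;  out=∅∪out(0)=∅
  fail(11) 'a': from fail(0)=0 chase 'a': 0 ⇒ 0;  out=∅∪out(0)=∅
  fail(2) 'ba': from fail(1)=0 chase 'a': 0 ⇒ 11;  out=∅∪out(11)=∅
  fail(6) 'cc': from fail(5)=0 chase 'c': 0 ⇒ 5;  out=∅∪out(5)=∅
  fail(12) 'ab': from fail(11)=0 chase 'b': 0 ⇒ 1;  out={2}∪out(1)={2}
  fail(16) 'cb': from fail(5)=0 chase 'b': 0 ⇒ 1;  out={4}∪out(1)={4}
  fail(19) 'bc': from fail(1)=0 chase 'c': 0 ⇒ 5;  out=∅∪out(5)=∅
  fail(3) 'bab': from fail(2)=11 chase 'b': 11 ⇒ 12;  out=∅∪out(12)={2}
  fail(7) 'ccb': from fail(6)=5 chase 'b': 5 ⇒ 16;  out=∅∪out(16)={4}
  fail(13) 'abc': from fail(12)=1 chase 'c': 1 ⇒ 19;  out=∅∪out(19)=∅
  fail(17) 'abb': from fail(12)=1 chase 'b': 1→0 ⇒ 1;  out=∅∪out(1)=∅
  fail(20) 'bcb': from fail(19)=5 chase 'b': 5 ⇒ 16;  out=∅∪out(16)={4}
  fail(4) 'baba': from fail(3)=12 chase 'a': 12→1 ⇒ 2;  out={0}∪out(2)={0}
  fail(8) 'ccbc': from fail(7)=16 chase 'c': 16→1 ⇒ 19;  out=∅∪out(19)=∅
  fail(14) 'abcb': from fail(13)=19 chase 'b': 19 ⇒ 20;  out=∅∪out(20)={4}
  fail(18) 'abbb': from fail(17)=1 chase 'b': 1→0 ⇒ 1;  out={5}∪out(1)={5}
  fail(21) 'bcbb': from fail(20)=16 chase 'b': 16→1→0 ⇒ 1;  out={6}∪out(1)={6}
  fail(9) 'ccbcb': from fail(8)=19 chase 'b': 19 ⇒ 20;  out=∅∪out(20)={4}
  fail(15) 'abcba': from fail(14)=20 chase 'a': 20→16→1 ⇒ 2;  out={3}∪out(2)={3}
  fail(10) 'ccbcbb': from fail(9)=20 chase 'b': 20 ⇒ 21;  out={1}∪out(21)={1,6}

Run:
[0] read 'b'  n0⇒n1
[1] read 'b'  n1⇒n1 (via fail)
[2] read 'a'  n1⇒n2
[3] read 'b'  n2⇒n3  emit P2@[2:3]
[4] read 'a'  n3⇒n4  emit P0@[1:4]
[5] read 'a'  n4⇒n11 (via fail)
[6] read 'b'  n11⇒n12  emit P2@[5:6]
[7] read 'a'  n12⇒n2 (via fail)
[8] read 'b'  n2⇒n3  emit P2@[7:8]
[9] read 'b'  n3⇒n17 (via fail)
[10] read 'a'  n17⇒n2 (via fail)
[11] read 'a'  n2⇒n11 (via fail)
[12] read 'c'  n11⇒n5 (via fail)
[13] read 'a'  n5⇒n11 (via fail)
[14] read 'b'  n11⇒n12  emit P2@[13:14]
[15] read 'c'  n12⇒n13
[16] read 'b'  n13⇒n14  emit P4@[15:16]
[17] read 'b'  n14⇒n21 (via fail)  emit P6@[14:17]
[18] read 'a'  n21⇒n2 (via fail)
[19] read 'b'  n2⇒n3  emit P2@[18:19]
[20] read 'c'  n3⇒n13 (via fail)
[21] read 'b'  n13⇒n14  emit P4@[20:21]
[22] read 'a'  n14⇒n15  emit P3@[18:22]
[23] read 'b'  n15⇒n3 (via fail)  emit P2@[22:23]
[24] read 'c'  n3⇒n13 (via fail)
[25] read 'b'  n13⇒n14  emit P4@[24:25]
[26] read 'a'  n14⇒n15  emit P3@[22:26]
[27] read 'a'  n15⇒n11 (via fail)
[28] read 'c'  n11⇒n5 (via fail)
[29] read 'c'  n5⇒n6
[30] read 'b'  n6⇒n7  emit P4@[29:30]
[31] read 'c'  n7⇒n8
[32] read 'b'  n8⇒n9  emit P4@[31:32]
[33] read 'b'  n9⇒n10  emit P1@[28:33],P6@[30:33]
[34] read 'a'  n10⇒n2 (via fail)
[35] read 'c'  n2⇒n5 (via fail)
[36] read 'b'  n5⇒n16  emit P4@[35:36]
[37] read 'a'  n16⇒n2 (via fail)
[38] read 'a'  n2⇒n11 (via fail)
[39] read 'b'  n11⇒n12  emit P2@[38:39]
[40] read 'a'  n12⇒n2 (via fail)
[41] read 'b'  n2⇒n3  emit P2@[40:41]
[42] read 'a'  n3⇒n4  emit P0@[39:42]
[43] read 'b'  n4⇒n3 (via fail)  emit P2@[42:43]
[44] read 'b'  n3⇒n17 (via fail)
[45] read 'c'  n17⇒n19 (via fail)
[46] read 'c'  n19⇒n6 (via fail)
[47] read 'a'  n6⇒n11 (via fail)
[48] read 'b'  n11⇒n12  emit P2@[47:48]
[49] read 'b'  n12⇒n17
[50] read 'b'  n17⇒n18  emit P5@[47:50]
[51] read 'a'  n18⇒n2 (via fail)
[52] read 'b'  n2⇒n3  emit P2@[51:52]
[53] read 'a'  n3⇒n4  emit P0@[50:53]
[54] read 'b'  n4⇒n3 (via fail)  emit P2@[53:54]
[55] read 'c'  n3⇒n13 (via fail)
[56] read 'b'  n13⇒n14  emit P4@[55:56]
[57] read 'b'  n14⇒n21 (via fail)  emit P6@[54:57]
[58] read 'a'  n21⇒n2 (via fail)
[59] read 'b'  n2⇒n3  emit P2@[58:59]
[60] read 'c'  n3⇒n13 (via fail)
[61] read 'b'  n13⇒n14  emit P4@[60:61]
[62] read 'a'  n14⇒n15  emit P3@[58:62]
[63] read 'a'  n15⇒n11 (via fail)
[64] read 'b'  n11⇒n12  emit P2@[63:64]
[65] read 'c'  n12⇒n13
[66] read 'a'  n13⇒n11 (via fail)
[67] read 'b'  n11⇒n12  emit P2@[66:67]
[68] read 'b'  n12⇒n17
[69] read 'b'  n17⇒n18  emit P5@[66:69]
[70] read 'a'  n18⇒n2 (via fail)
[71] read 'b'  n2⇒n3  emit P2@[70:71]
[72] read 'b'  n3⇒n17 (via fail)
[73] read 'b'  n17⇒n18  emit P5@[70:73]
[74] read 'c'  n18⇒n19 (via fail)
[75] read 'c'  n19⇒n6 (via fail)

Result: [[3,2],[4,0],[6,2],[8,2],[14,2],[16,4],[17,6],[19,2],[21,4],[22,3],[23,2],[25,4],[26,3],[30,4],[32,4],[33,1],[33,6],[36,4],[39,2],[41,2],[42,0],[43,2],[48,2],[50,5],[52,2],[53,0],[54,2],[56,4],[57,6],[59,2],[61,4],[62,3],[64,2],[67,2],[69,5],[71,2],[73,5]]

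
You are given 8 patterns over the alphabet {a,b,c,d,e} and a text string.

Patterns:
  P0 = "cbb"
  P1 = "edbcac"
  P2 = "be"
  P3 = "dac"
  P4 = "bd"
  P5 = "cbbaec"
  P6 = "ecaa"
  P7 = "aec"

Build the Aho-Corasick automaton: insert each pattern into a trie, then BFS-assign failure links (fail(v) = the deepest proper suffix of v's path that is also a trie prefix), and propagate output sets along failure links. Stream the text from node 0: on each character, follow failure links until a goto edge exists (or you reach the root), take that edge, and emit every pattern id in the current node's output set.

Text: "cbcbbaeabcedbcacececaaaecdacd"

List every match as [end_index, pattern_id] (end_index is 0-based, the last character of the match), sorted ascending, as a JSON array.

Build automaton:
Trie (insert patterns):
  0='ε' goto a→22 b→10 c→1 d→12 e→4
  1='c' goto b→2
  2='cb' goto b→3
  3='cbb' goto a→16  [P0 ends]
  4='e' goto c→19 d→5
  5='ed' goto b→6
  6='edb' goto c→7
  7='edbc' goto a→8
  8='edbca' goto c→9
  9='edbcac' goto ·  [P1 ends]
  10='b' goto d→15 e→11
  11='be' goto ·  [P2 ends]
  12='d' goto a→13
  13='da' goto c→14
  14='dac' goto ·  [P3 ends]
  15='bd' goto ·  [P4 ends]
  16='cbba' goto e→17
  17='cbbae' goto c→18
  18='cbbaec' goto ·  [P5 ends]
  19='ec' goto a→20
  20='eca' goto a→21
  21='ecaa' goto ·  [P6 ends]
  22='a' goto e→23
  23='ae' goto c→24
  24='aec' goto ·  [P7 ends]

Failure links (BFS by depth):
  n1('c'): parent n0 fail=0; on 'c' 0 → fail=0;  out ∅∪∅=∅
  n4('e'): parent n0 fail=0; on 'e' 0 → fail=0;  out ∅∪∅=∅
  n10('b'): parent n0 fail=0; on 'b' 0 → fail=0;  out ∅∪∅=∅
  n12('d'): parent n0 fail=0; on 'd' 0 → fail=0;  out ∅∪∅=∅
  n22('a'): parent n0 fail=0; on 'a' 0 → fail=0;  out ∅∪∅=∅
  n2('cb'): parent n1 fail=0; on 'b' 0 → fail=10;  out ∅∪∅=∅
  n5('ed'): parent n4 fail=0; on 'd' 0 → fail=12;  out ∅∪∅=∅
  n11('be'): parent n10 fail=0; on 'e' 0 → fail=4;  out {2}∪∅={2}
  n13('da'): parent n12 fail=0; on 'a' 0 → fail=22;  out ∅∪∅=∅
  n15('bd'): parent n10 fail=0; on 'd' 0 → fail=12;  out {4}∪∅={4}
  n19('ec'): parent n4 fail=0; on 'c' 0 → fail=1;  out ∅∪∅=∅
  n23('ae'): parent n22 fail=0; on 'e' 0 → fail=4;  out ∅∪∅=∅
  n3('cbb'): parent n2 fail=10; on 'b' 10→0 → fail=10;  out {0}∪∅={0}
  n6('edb'): parent n5 fail=12; on 'b' 12→0 → fail=10;  out ∅∪∅=∅
  n14('dac'): parent n13 fail=22; on 'c' 22→0 → fail=1;  out {3}∪∅={3}
  n20('eca'): parent n19 fail=1; on 'a' 1→0 → fail=22;  out ∅∪∅=∅
  n24('aec'): parent n23 fail=4; on 'c' 4 → fail=19;  out {7}∪∅={7}
  n7('edbc'): parent n6 fail=10; on 'c' 10→0 → fail=1;  out ∅∪∅=∅
  n16('cbba'): parent n3 fail=10; on 'a' 10→0 → fail=22;  out ∅∪∅=∅
  n21('ecaa'): parent n20 fail=22; on 'a' 22→0 → fail=22;  out {6}∪∅={6}
  n8('edbca'): parent n7 fail=1; on 'a' 1→0 → fail=22;  out ∅∪∅=∅
  n17('cbbae'): parent n16 fail=22; on 'e' 22 → fail=23;  out ∅∪∅=∅
  n9('edbcac'): parent n8 fail=22; on 'c' 22→0 → fail=1;  out {1}∪∅={1}
  n18('cbbaec'): parent n17 fail=23; on 'c' 23 → fail=24;  out {5}∪{7}={5,7}

Text stream:
[0] read 'c'  n0⇒n1
[1] read 'b'  n1⇒n2
[2] read 'c'  n2⇒n1 (via fail)
[3] read 'b'  n1⇒n2
[4] read 'b'  n2⇒n3  ** P0@[2:4]
[5] read 'a'  n3⇒n16
[6] read 'e'  n16⇒n17
[7] read 'a'  n17⇒n22 (via fail)
[8] read 'b'  n22⇒n10 (via fail)
[9] read 'c'  n10⇒n1 (via fail)
[10] read 'e'  n1⇒n4 (via fail)
[11] read 'd'  n4⇒n5
[12] read 'b'  n5⇒n6
[13] read 'c'  n6⇒n7
[14] read 'a'  n7⇒n8
[15] read 'c'  n8⇒n9  ** P1@[10:15]
[16] read 'e'  n9⇒n4 (via fail)
[17] read 'c'  n4⇒n19
[18] read 'e'  n19⇒n4 (via fail)
[19] read 'c'  n4⇒n19
[20] read 'a'  n19⇒n20
[21] read 'a'  n20⇒n21  ** P6@[18:21]
[22] read 'a'  n21⇒n22 (via fail)
[23] read 'e'  n22⇒n23
[24] read 'c'  n23⇒n24  ** P7@[22:24]
[25] read 'd'  n24⇒n12 (via fail)
[26] read 'a'  n12⇒n13
[27] read 'c'  n13⇒n14  ** P3@[25:27]
[28] read 'd'  n14⇒n12 (via fail)

Result: [[4,0],[15,1],[21,6],[24,7],[27,3]]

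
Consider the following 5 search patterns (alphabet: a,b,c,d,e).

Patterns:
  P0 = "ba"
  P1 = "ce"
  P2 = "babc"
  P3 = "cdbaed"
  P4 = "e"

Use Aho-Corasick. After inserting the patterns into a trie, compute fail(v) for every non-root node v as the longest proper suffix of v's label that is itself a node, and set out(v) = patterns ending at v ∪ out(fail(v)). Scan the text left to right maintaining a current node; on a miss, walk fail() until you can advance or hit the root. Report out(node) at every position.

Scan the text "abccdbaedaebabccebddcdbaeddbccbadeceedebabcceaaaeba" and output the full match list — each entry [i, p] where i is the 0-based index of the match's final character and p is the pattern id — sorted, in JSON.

Construct AC machine:
Trie nodes:
  n0 'ε': b→1 c→3 e→12
  n1 'b': a→2
  n2 'ba': b→5  ←P0
  n3 'c': d→7 e→4
  n4 'ce': ·  ←P1
  n5 'bab': c→6
  n6 'babc': ·  ←P2
  n7 'cd': b→8
  n8 'cdb': a→9
  n9 'cdba': e→10
  n10 'cdbae': d→11
  n11 'cdbaed': ·  ←P3
  n12 'e': ·  ←P4

Failure links (BFS by depth):
  fail(1) 'b': from fail(0)=0 chase 'b': 0 ⇒ 0;  out=∅∪out(0)=∅
  fail(3) 'c': from fail(0)=0 chase 'c': 0 ⇒ 0;  out=∅∪out(0)=∅
  fail(12) 'e': from fail(0)=0 chase 'e': 0 ⇒ 0;  out={4}∪out(0)={4}
  fail(2) 'ba': from fail(1)=0 chase 'a': 0 ⇒ 0;  out={0}∪out(0)={0}
  fail(4) 'ce': from fail(3)=0 chase 'e': 0 ⇒ 12;  out={1}∪out(12)={1,4}
  fail(7) 'cd': from fail(3)=0 chase 'd': 0 ⇒ 0;  out=∅∪out(0)=∅
  fail(5) 'bab': from fail(2)=0 chase 'b': 0 ⇒ 1;  out=∅∪out(1)=∅
  fail(8) 'cdb': from fail(7)=0 chase 'b': 0 ⇒ 1;  out=∅∪out(1)=∅
  fail(6) 'babc': from fail(5)=1 chase 'c': 1→0 ⇒ 3;  out={2}∪out(3)={2}
  fail(9) 'cdba': from fail(8)=1 chase 'a': 1 ⇒ 2;  out=∅∪out(2)={0}
  fail(10) 'cdbae': from fail(9)=2 chase 'e': 2→0 ⇒ 12;  out=∅∪out(12)={4}
  fail(11) 'cdbaed': from fail(10)=12 chase 'd': 12→0 ⇒ 0;  out={3}∪out(0)={3}

Run:
[0] read 'a'  n0⇒n0
[1] read 'b'  n0⇒n1
[2] read 'c'  n1⇒n3 ·f
[3] read 'c'  n3⇒n3 ·f
[4] read 'd'  n3⇒n7
[5] read 'b'  n7⇒n8
[6] read 'a'  n8⇒n9  → match P0@[5:6]
[7] read 'e'  n9⇒n10  → match P4@[7:7]
[8] read 'd'  n10⇒n11  → match P3@[3:8]
[9] read 'a'  n11⇒n0 ·f
[10] read 'e'  n0⇒n12  → match P4@[10:10]
[11] read 'b'  n12⇒n1 ·f
[12] read 'a'  n1⇒n2  → match P0@[11:12]
[13] read 'b'  n2⇒n5
[14] read 'c'  n5⇒n6  → match P2@[11:14]
[15] read 'c'  n6⇒n3 ·f
[16] read 'e'  n3⇒n4  → match P1@[15:16],P4@[16:16]
[17] read 'b'  n4⇒n1 ·f
[18] read 'd'  n1⇒n0 ·f
[19] read 'd'  n0⇒n0
[20] read 'c'  n0⇒n3
[21] read 'd'  n3⇒n7
[22] read 'b'  n7⇒n8
[23] read 'a'  n8⇒n9  → match P0@[22:23]
[24] read 'e'  n9⇒n10  → match P4@[24:24]
[25] read 'd'  n10⇒n11  → match P3@[20:25]
[26] read 'd'  n11⇒n0 ·f
[27] read 'b'  n0⇒n1
[28] read 'c'  n1⇒n3 ·f
[29] read 'c'  n3⇒n3 ·f
[30] read 'b'  n3⇒n1 ·f
[31] read 'a'  n1⇒n2  → match P0@[30:31]
[32] read 'd'  n2⇒n0 ·f
[33] read 'e'  n0⇒n12  → match P4@[33:33]
[34] read 'c'  n12⇒n3 ·f
[35] read 'e'  n3⇒n4  → match P1@[34:35],P4@[35:35]
[36] read 'e'  n4⇒n12 ·f  → match P4@[36:36]
[37] read 'd'  n12⇒n0 ·f
[38] read 'e'  n0⇒n12  → match P4@[38:38]
[39] read 'b'  n12⇒n1 ·f
[40] read 'a'  n1⇒n2  → match P0@[39:40]
[41] read 'b'  n2⇒n5
[42] read 'c'  n5⇒n6  → match P2@[39:42]
[43] read 'c'  n6⇒n3 ·f
[44] read 'e'  n3⇒n4  → match P1@[43:44],P4@[44:44]
[45] read 'a'  n4⇒n0 ·f
[46] read 'a'  n0⇒n0
[47] read 'a'  n0⇒n0
[48] read 'e'  n0⇒n12  → match P4@[48:48]
[49] read 'b'  n12⇒n1 ·f
[50] read 'a'  n1⇒n2  → match P0@[49:50]

Result: [[6,0],[7,4],[8,3],[10,4],[12,0],[14,2],[16,1],[16,4],[23,0],[24,4],[25,3],[31,0],[33,4],[35,1],[35,4],[36,4],[38,4],[40,0],[42,2],[44,1],[44,4],[48,4],[50,0]]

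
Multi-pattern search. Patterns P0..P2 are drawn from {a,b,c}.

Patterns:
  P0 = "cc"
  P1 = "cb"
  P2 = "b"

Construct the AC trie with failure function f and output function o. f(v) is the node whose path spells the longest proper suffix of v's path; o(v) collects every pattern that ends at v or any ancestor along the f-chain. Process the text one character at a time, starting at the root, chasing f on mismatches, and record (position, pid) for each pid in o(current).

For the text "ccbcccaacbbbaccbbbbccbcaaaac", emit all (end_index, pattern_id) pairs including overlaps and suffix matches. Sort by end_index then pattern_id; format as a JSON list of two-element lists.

Build:
Trie nodes:
  0='ε' goto b→4 c→1
  1='c' goto b→3 c→2
  2='cc' goto ·  [P0 ends]
  3='cb' goto ·  [P1 ends]
  4='b' goto ·  [P2 ends]

BFS fail/out derivation:
  fail(1) 'c': from fail(0)=0 chase 'c': 0 ⇒ 0;  out=∅∪out(0)=∅
  fail(4) 'b': from fail(0)=0 chase 'b': 0 ⇒ 0;  out={2}∪out(0)={2}
  fail(2) 'cc': from fail(1)=0 chase 'c': 0 ⇒ 1;  out={0}∪out(1)={0}
  fail(3) 'cb': from fail(1)=0 chase 'b': 0 ⇒ 4;  out={1}∪out(4)={1,2}

Text stream:
i=0 'c': node 0→1
i=1 'c': node 1→2  → match P0@[0:1]
i=2 'b': node 2→3 (via fail)  → match P1@[1:2],P2@[2:2]
i=3 'c': node 3→1 (via fail)
i=4 'c': node 1→2  → match P0@[3:4]
i=5 'c': node 2→2 (via fail)  → match P0@[4:5]
i=6 'a': node 2→0 (via fail)
i=7 'a': node 0→0
i=8 'c': node 0→1
i=9 'b': node 1→3  → match P1@[8:9],P2@[9:9]
i=10 'b': node 3→4 (via fail)  → match P2@[10:10]
i=11 'b': node 4→4 (via fail)  → match P2@[11:11]
i=12 'a': node 4→0 (via fail)
i=13 'c': node 0→1
i=14 'c': node 1→2  → match P0@[13:14]
i=15 'b': node 2→3 (via fail)  → match P1@[14:15],P2@[15:15]
i=16 'b': node 3→4 (via fail)  → match P2@[16:16]
i=17 'b': node 4→4 (via fail)  → match P2@[17:17]
i=18 'b': node 4→4 (via fail)  → match P2@[18:18]
i=19 'c': node 4→1 (via fail)
i=20 'c': node 1→2  → match P0@[19:20]
i=21 'b': node 2→3 (via fail)  → match P1@[20:21],P2@[21:21]
i=22 'c': node 3→1 (via fail)
i=23 'a': node 1→0 (via fail)
i=24 'a': node 0→0
i=25 'a': node 0→0
i=26 'a': node 0→0
i=27 'c': node 0→1

Result: [[1,0],[2,1],[2,2],[4,0],[5,0],[9,1],[9,2],[10,2],[11,2],[14,0],[15,1],[15,2],[16,2],[17,2],[18,2],[20,0],[21,1],[21,2]]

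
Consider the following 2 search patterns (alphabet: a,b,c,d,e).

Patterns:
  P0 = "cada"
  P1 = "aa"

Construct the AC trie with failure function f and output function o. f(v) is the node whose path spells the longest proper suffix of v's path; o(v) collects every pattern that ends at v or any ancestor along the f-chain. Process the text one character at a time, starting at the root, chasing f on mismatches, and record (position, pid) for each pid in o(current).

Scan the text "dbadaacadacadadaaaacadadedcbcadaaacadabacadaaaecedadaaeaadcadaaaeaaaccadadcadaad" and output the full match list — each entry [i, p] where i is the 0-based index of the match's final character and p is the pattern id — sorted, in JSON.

Construct AC machine:
Trie (insert patterns):
  0='ε' goto a→5 c→1
  1='c' goto a→2
  2='ca' goto d→3
  3='cad' goto a→4
  4='cada' goto ·  ←P0
  5='a' goto a→6
  6='aa' goto ·  ←P1

Failure links (BFS by depth):
  n1('c'): parent n0 fail=0; on 'c' 0 → fail=0;  out ∅∪∅=∅
  n5('a'): parent n0 fail=0; on 'a' 0 → fail=0;  out ∅∪∅=∅
  n2('ca'): parent n1 fail=0; on 'a' 0 → fail=5;  out ∅∪∅=∅
  n6('aa'): parent n5 fail=0; on 'a' 0 → fail=5;  out {1}∪∅={1}
  n3('cad'): parent n2 fail=5; on 'd' 5→0 → fail=0;  out ∅∪∅=∅
  n4('cada'): parent n3 fail=0; on 'a' 0 → fail=5;  out {0}∪∅={0}

Text stream:
[0] read 'd'  n0⇒n0
[1] read 'b'  n0⇒n0
[2] read 'a'  n0⇒n5
[3] read 'd'  n5⇒n0 (via fail)
[4] read 'a'  n0⇒n5
[5] read 'a'  n5⇒n6  → match P1@[4:5]
[6] read 'c'  n6⇒n1 (via fail)
[7] read 'a'  n1⇒n2
[8] read 'd'  n2⇒n3
[9] read 'a'  n3⇒n4  → match P0@[6:9]
[10] read 'c'  n4⇒n1 (via fail)
[11] read 'a'  n1⇒n2
[12] read 'd'  n2⇒n3
[13] read 'a'  n3⇒n4  → match P0@[10:13]
[14] read 'd'  n4⇒n0 (via fail)
[15] read 'a'  n0⇒n5
[16] read 'a'  n5⇒n6  → match P1@[15:16]
[17] read 'a'  n6⇒n6 (via fail)  → match P1@[16:17]
[18] read 'a'  n6⇒n6 (via fail)  → match P1@[17:18]
[19] read 'c'  n6⇒n1 (via fail)
[20] read 'a'  n1⇒n2
[21] read 'd'  n2⇒n3
[22] read 'a'  n3⇒n4  → match P0@[19:22]
[23] read 'd'  n4⇒n0 (via fail)
[24] read 'e'  n0⇒n0
[25] read 'd'  n0⇒n0
[26] read 'c'  n0⇒n1
[27] read 'b'  n1⇒n0 (via fail)
[28] read 'c'  n0⇒n1
[29] read 'a'  n1⇒n2
[30] read 'd'  n2⇒n3
[31] read 'a'  n3⇒n4  → match P0@[28:31]
[32] read 'a'  n4⇒n6 (via fail)  → match P1@[31:32]
[33] read 'a'  n6⇒n6 (via fail)  → match P1@[32:33]
[34] read 'c'  n6⇒n1 (via fail)
[35] read 'a'  n1⇒n2
[36] read 'd'  n2⇒n3
[37] read 'a'  n3⇒n4  → match P0@[34:37]
[38] read 'b'  n4⇒n0 (via fail)
[39] read 'a'  n0⇒n5
[40] read 'c'  n5⇒n1 (via fail)
[41] read 'a'  n1⇒n2
[42] read 'd'  n2⇒n3
[43] read 'a'  n3⇒n4  → match P0@[40:43]
[44] read 'a'  n4⇒n6 (via fail)  → match P1@[43:44]
[45] read 'a'  n6⇒n6 (via fail)  → match P1@[44:45]
[46] read 'e'  n6⇒n0 (via fail)
[47] read 'c'  n0⇒n1
[48] read 'e'  n1⇒n0 (via fail)
[49] read 'd'  n0⇒n0
[50] read 'a'  n0⇒n5
[51] read 'd'  n5⇒n0 (via fail)
[52] read 'a'  n0⇒n5
[53] read 'a'  n5⇒n6  → match P1@[52:53]
[54] read 'e'  n6⇒n0 (via fail)
[55] read 'a'  n0⇒n5
[56] read 'a'  n5⇒n6  → match P1@[55:56]
[57] read 'd'  n6⇒n0 (via fail)
[58] read 'c'  n0⇒n1
[59] read 'a'  n1⇒n2
[60] read 'd'  n2⇒n3
[61] read 'a'  n3⇒n4  → match P0@[58:61]
[62] read 'a'  n4⇒n6 (via fail)  → match P1@[61:62]
[63] read 'a'  n6⇒n6 (via fail)  → match P1@[62:63]
[64] read 'e'  n6⇒n0 (via fail)
[65] read 'a'  n0⇒n5
[66] read 'a'  n5⇒n6  → match P1@[65:66]
[67] read 'a'  n6⇒n6 (via fail)  → match P1@[66:67]
[68] read 'c'  n6⇒n1 (via fail)
[69] read 'c'  n1⇒n1 (via fail)
[70] read 'a'  n1⇒n2
[71] read 'd'  n2⇒n3
[72] read 'a'  n3⇒n4  → match P0@[69:72]
[73] read 'd'  n4⇒n0 (via fail)
[74] read 'c'  n0⇒n1
[75] read 'a'  n1⇒n2
[76] read 'd'  n2⇒n3
[77] read 'a'  n3⇒n4  → match P0@[74:77]
[78] read 'a'  n4⇒n6 (via fail)  → match P1@[77:78]
[79] read 'd'  n6⇒n0 (via fail)

Matches: [[5,1],[9,0],[13,0],[16,1],[17,1],[18,1],[22,0],[31,0],[32,1],[33,1],[37,0],[43,0],[44,1],[45,1],[53,1],[56,1],[61,0],[62,1],[63,1],[66,1],[67,1],[72,0],[77,0],[78,1]]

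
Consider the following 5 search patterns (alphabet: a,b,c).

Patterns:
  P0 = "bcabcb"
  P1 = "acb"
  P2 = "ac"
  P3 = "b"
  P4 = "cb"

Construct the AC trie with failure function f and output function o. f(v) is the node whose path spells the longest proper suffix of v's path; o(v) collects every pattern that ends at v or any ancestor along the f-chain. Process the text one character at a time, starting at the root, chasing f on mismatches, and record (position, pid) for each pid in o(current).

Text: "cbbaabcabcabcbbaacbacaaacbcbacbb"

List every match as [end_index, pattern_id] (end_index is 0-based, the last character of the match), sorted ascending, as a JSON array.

Build automaton:
Trie (insert patterns):
  n0 'ε': a→7 b→1 c→10
  n1 'b': c→2  [P3 ends]
  n2 'bc': a→3
  n3 'bca': b→4
  n4 'bcab': c→5
  n5 'bcabc': b→6
  n6 'bcabcb': ·  [P0 ends]
  n7 'a': c→8
  n8 'ac': b→9  [P2 ends]
  n9 'acb': ·  [P1 ends]
  n10 'c': b→11
  n11 'cb': ·  [P4 ends]

Failure links (BFS by depth):
  n1('b'): parent n0 fail=0; on 'b' 0 → fail=0;  out {3}∪∅={3}
  n7('a'): parent n0 fail=0; on 'a' 0 → fail=0;  out ∅∪∅=∅
  n10('c'): parent n0 fail=0; on 'c' 0 → fail=0;  out ∅∪∅=∅
  n2('bc'): parent n1 fail=0; on 'c' 0 → fail=10;  out ∅∪∅=∅
  n8('ac'): parent n7 fail=0; on 'c' 0 → fail=10;  out {2}∪∅={2}
  n11('cb'): parent n10 fail=0; on 'b' 0 → fail=1;  out {4}∪{3}={3,4}
  n3('bca'): parent n2 fail=10; on 'a' 10→0 → fail=7;  out ∅∪∅=∅
  n9('acb'): parent n8 fail=10; on 'b' 10 → fail=11;  out {1}∪{3,4}={1,3,4}
  n4('bcab'): parent n3 fail=7; on 'b' 7→0 → fail=1;  out ∅∪{3}={3}
  n5('bcabc'): parent n4 fail=1; on 'c' 1 → fail=2;  out ∅∪∅=∅
  n6('bcabcb'): parent n5 fail=2; on 'b' 2→10 → fail=11;  out {0}∪{3,4}={0,3,4}

Text stream:
pos 0 'c': at 10
pos 1 'b': at 11  emit P3@[1:1],P4@[0:1]
pos 2 'b': at 1 (via fail)  emit P3@[2:2]
pos 3 'a': at 7 (via fail)
pos 4 'a': at 7 (via fail)
pos 5 'b': at 1 (via fail)  emit P3@[5:5]
pos 6 'c': at 2
pos 7 'a': at 3
pos 8 'b': at 4  emit P3@[8:8]
pos 9 'c': at 5
pos 10 'a': at 3 (via fail)
pos 11 'b': at 4  emit P3@[11:11]
pos 12 'c': at 5
pos 13 'b': at 6  emit P0@[8:13],P3@[13:13],P4@[12:13]
pos 14 'b': at 1 (via fail)  emit P3@[14:14]
pos 15 'a': at 7 (via fail)
pos 16 'a': at 7 (via fail)
pos 17 'c': at 8  emit P2@[16:17]
pos 18 'b': at 9  emit P1@[16:18],P3@[18:18],P4@[17:18]
pos 19 'a': at 7 (via fail)
pos 20 'c': at 8  emit P2@[19:20]
pos 21 'a': at 7 (via fail)
pos 22 'a': at 7 (via fail)
pos 23 'a': at 7 (via fail)
pos 24 'c': at 8  emit P2@[23:24]
pos 25 'b': at 9  emit P1@[23:25],P3@[25:25],P4@[24:25]
pos 26 'c': at 2 (via fail)
pos 27 'b': at 11 (via fail)  emit P3@[27:27],P4@[26:27]
pos 28 'a': at 7 (via fail)
pos 29 'c': at 8  emit P2@[28:29]
pos 30 'b': at 9  emit P1@[28:30],P3@[30:30],P4@[29:30]
pos 31 'b': at 1 (via fail)  emit P3@[31:31]

Result: [[1,3],[1,4],[2,3],[5,3],[8,3],[11,3],[13,0],[13,3],[13,4],[14,3],[17,2],[18,1],[18,3],[18,4],[20,2],[24,2],[25,1],[25,3],[25,4],[27,3],[27,4],[29,2],[30,1],[30,3],[30,4],[31,3]]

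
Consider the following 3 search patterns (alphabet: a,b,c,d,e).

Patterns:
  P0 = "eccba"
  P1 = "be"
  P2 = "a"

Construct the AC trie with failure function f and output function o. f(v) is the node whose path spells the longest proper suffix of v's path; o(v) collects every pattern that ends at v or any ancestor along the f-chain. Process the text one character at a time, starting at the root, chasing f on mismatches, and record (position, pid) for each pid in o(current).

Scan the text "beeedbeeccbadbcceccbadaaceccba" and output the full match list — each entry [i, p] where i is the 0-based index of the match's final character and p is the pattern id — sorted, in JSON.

Construct AC machine:
Trie (insert patterns):
  0='ε' goto a→8 b→6 e→1
  1='e' goto c→2
  2='ec' goto c→3
  3='ecc' goto b→4
  4='eccb' goto a→5
  5='eccba' goto ·  ←P0
  6='b' goto e→7
  7='be' goto ·  ←P1
  8='a' goto ·  ←P2

BFS fail/out derivation:
  n1('e'): parent n0 fail=0; on 'e' 0 → fail=0;  out ∅∪∅=∅
  n6('b'): parent n0 fail=0; on 'b' 0 → fail=0;  out ∅∪∅=∅
  n8('a'): parent n0 fail=0; on 'a' 0 → fail=0;  out {2}∪∅={2}
  n2('ec'): parent n1 fail=0; on 'c' 0 → fail=0;  out ∅∪∅=∅
  n7('be'): parent n6 fail=0; on 'e' 0 → fail=1;  out {1}∪∅={1}
  n3('ecc'): parent n2 fail=0; on 'c' 0 → fail=0;  out ∅∪∅=∅
  n4('eccb'): parent n3 fail=0; on 'b' 0 → fail=6;  out ∅∪∅=∅
  n5('eccba'): parent n4 fail=6; on 'a' 6→0 → fail=8;  out {0}∪{2}={0,2}

Run:
pos 0 'b': at 6
pos 1 'e': at 7  ** P1@[0:1]
pos 2 'e': at 1 (fail-walked)
pos 3 'e': at 1 (fail-walked)
pos 4 'd': at 0 (fail-walked)
pos 5 'b': at 6
pos 6 'e': at 7  ** P1@[5:6]
pos 7 'e': at 1 (fail-walked)
pos 8 'c': at 2
pos 9 'c': at 3
pos 10 'b': at 4
pos 11 'a': at 5  ** P0@[7:11],P2@[11:11]
pos 12 'd': at 0 (fail-walked)
pos 13 'b': at 6
pos 14 'c': at 0 (fail-walked)
pos 15 'c': at 0
pos 16 'e': at 1
pos 17 'c': at 2
pos 18 'c': at 3
pos 19 'b': at 4
pos 20 'a': at 5  ** P0@[16:20],P2@[20:20]
pos 21 'd': at 0 (fail-walked)
pos 22 'a': at 8  ** P2@[22:22]
pos 23 'a': at 8 (fail-walked)  ** P2@[23:23]
pos 24 'c': at 0 (fail-walked)
pos 25 'e': at 1
pos 26 'c': at 2
pos 27 'c': at 3
pos 28 'b': at 4
pos 29 'a': at 5  ** P0@[25:29],P2@[29:29]

Matches: [[1,1],[6,1],[11,0],[11,2],[20,0],[20,2],[22,2],[23,2],[29,0],[29,2]]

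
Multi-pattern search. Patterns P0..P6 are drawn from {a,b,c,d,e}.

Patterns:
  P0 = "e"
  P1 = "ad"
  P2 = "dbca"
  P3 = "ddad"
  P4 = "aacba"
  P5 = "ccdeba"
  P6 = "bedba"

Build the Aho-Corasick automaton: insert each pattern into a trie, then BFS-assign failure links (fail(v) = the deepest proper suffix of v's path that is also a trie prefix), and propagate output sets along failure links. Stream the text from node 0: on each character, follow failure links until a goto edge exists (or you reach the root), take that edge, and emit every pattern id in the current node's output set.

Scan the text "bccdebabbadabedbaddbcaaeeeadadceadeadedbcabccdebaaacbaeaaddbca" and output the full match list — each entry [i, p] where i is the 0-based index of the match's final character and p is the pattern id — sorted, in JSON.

Build:
Trie nodes:
  n0 'ε': a→2 b→21 c→15 d→4 e→1
  n1 'e': ·  ←P0
  n2 'a': a→11 d→3
  n3 'ad': ·  ←P1
  n4 'd': b→5 d→8
  n5 'db': c→6
  n6 'dbc': a→7
  n7 'dbca': ·  ←P2
  n8 'dd': a→9
  n9 'dda': d→10
  n10 'ddad': ·  ←P3
  n11 'aa': c→12
  n12 'aac': b→13
  n13 'aacb': a→14
  n14 'aacba': ·  ←P4
  n15 'c': c→16
  n16 'cc': d→17
  n17 'ccd': e→18
  n18 'ccde': b→19
  n19 'ccdeb': a→20
  n20 'ccdeba': ·  ←P5
  n21 'b': e→22
  n22 'be': d→23
  n23 'bed': b→24
  n24 'bedb': a→25
  n25 'bedba': ·  ←P6

BFS fail/out derivation:
  n1('e'): parent n0 fail=0; on 'e' 0 → fail=0;  out {0}∪∅={0}
  n2('a'): parent n0 fail=0; on 'a' 0 → fail=0;  out ∅∪∅=∅
  n4('d'): parent n0 fail=0; on 'd' 0 → fail=0;  out ∅∪∅=∅
  n15('c'): parent n0 fail=0; on 'c' 0 → fail=0;  out ∅∪∅=∅
  n21('b'): parent n0 fail=0; on 'b' 0 → fail=0;  out ∅∪∅=∅
  n3('ad'): parent n2 fail=0; on 'd' 0 → fail=4;  out {1}∪∅={1}
  n5('db'): parent n4 fail=0; on 'b' 0 → fail=21;  out ∅∪∅=∅
  n8('dd'): parent n4 fail=0; on 'd' 0 → fail=4;  out ∅∪∅=∅
  n11('aa'): parent n2 fail=0; on 'a' 0 → fail=2;  out ∅∪∅=∅
  n16('cc'): parent n15 fail=0; on 'c' 0 → fail=15;  out ∅∪∅=∅
  n22('be'): parent n21 fail=0; on 'e' 0 → fail=1;  out ∅∪{0}={0}
  n6('dbc'): parent n5 fail=21; on 'c' 21→0 → fail=15;  out ∅∪∅=∅
  n9('dda'): parent n8 fail=4; on 'a' 4→0 → fail=2;  out ∅∪∅=∅
  n12('aac'): parent n11 fail=2; on 'c' 2→0 → fail=15;  out ∅∪∅=∅
  n17('ccd'): parent n16 fail=15; on 'd' 15→0 → fail=4;  out ∅∪∅=∅
  n23('bed'): parent n22 fail=1; on 'd' 1→0 → fail=4;  out ∅∪∅=∅
  n7('dbca'): parent n6 fail=15; on 'a' 15→0 → fail=2;  out {2}∪∅={2}
  n10('ddad'): parent n9 fail=2; on 'd' 2 → fail=3;  out {3}∪{1}={1,3}
  n13('aacb'): parent n12 fail=15; on 'b' 15→0 → fail=21;  out ∅∪∅=∅
  n18('ccde'): parent n17 fail=4; on 'e' 4→0 → fail=1;  out ∅∪{0}={0}
  n24('bedb'): parent n23 fail=4; on 'b' 4 → fail=5;  out ∅∪∅=∅
  n14('aacba'): parent n13 fail=21; on 'a' 21→0 → fail=2;  out {4}∪∅={4}
  n19('ccdeb'): parent n18 fail=1; on 'b' 1→0 → fail=21;  out ∅∪∅=∅
  n25('bedba'): parent n24 fail=5; on 'a' 5→21→0 → fail=2;  out {6}∪∅={6}
  n20('ccdeba'): parent n19 fail=21; on 'a' 21→0 → fail=2;  out {5}∪∅={5}

Scan:
[0] read 'b'  n0⇒n21
[1] read 'c'  n21⇒n15 (via fail)
[2] read 'c'  n15⇒n16
[3] read 'd'  n16⇒n17
[4] read 'e'  n17⇒n18  ** P0@[4:4]
[5] read 'b'  n18⇒n19
[6] read 'a'  n19⇒n20  ** P5@[1:6]
[7] read 'b'  n20⇒n21 (via fail)
[8] read 'b'  n21⇒n21 (via fail)
[9] read 'a'  n21⇒n2 (via fail)
[10] read 'd'  n2⇒n3  ** P1@[9:10]
[11] read 'a'  n3⇒n2 (via fail)
[12] read 'b'  n2⇒n21 (via fail)
[13] read 'e'  n21⇒n22  ** P0@[13:13]
[14] read 'd'  n22⇒n23
[15] read 'b'  n23⇒n24
[16] read 'a'  n24⇒n25  ** P6@[12:16]
[17] read 'd'  n25⇒n3 (via fail)  ** P1@[16:17]
[18] read 'd'  n3⇒n8 (via fail)
[19] read 'b'  n8⇒n5 (via fail)
[20] read 'c'  n5⇒n6
[21] read 'a'  n6⇒n7  ** P2@[18:21]
[22] read 'a'  n7⇒n11 (via fail)
[23] read 'e'  n11⇒n1 (via fail)  ** P0@[23:23]
[24] read 'e'  n1⇒n1 (via fail)  ** P0@[24:24]
[25] read 'e'  n1⇒n1 (via fail)  ** P0@[25:25]
[26] read 'a'  n1⇒n2 (via fail)
[27] read 'd'  n2⇒n3  ** P1@[26:27]
[28] read 'a'  n3⇒n2 (via fail)
[29] read 'd'  n2⇒n3  ** P1@[28:29]
[30] read 'c'  n3⇒n15 (via fail)
[31] read 'e'  n15⇒n1 (via fail)  ** P0@[31:31]
[32] read 'a'  n1⇒n2 (via fail)
[33] read 'd'  n2⇒n3  ** P1@[32:33]
[34] read 'e'  n3⇒n1 (via fail)  ** P0@[34:34]
[35] read 'a'  n1⇒n2 (via fail)
[36] read 'd'  n2⇒n3  ** P1@[35:36]
[37] read 'e'  n3⇒n1 (via fail)  ** P0@[37:37]
[38] read 'd'  n1⇒n4 (via fail)
[39] read 'b'  n4⇒n5
[40] read 'c'  n5⇒n6
[41] read 'a'  n6⇒n7  ** P2@[38:41]
[42] read 'b'  n7⇒n21 (via fail)
[43] read 'c'  n21⇒n15 (via fail)
[44] read 'c'  n15⇒n16
[45] read 'd'  n16⇒n17
[46] read 'e'  n17⇒n18  ** P0@[46:46]
[47] read 'b'  n18⇒n19
[48] read 'a'  n19⇒n20  ** P5@[43:48]
[49] read 'a'  n20⇒n11 (via fail)
[50] read 'a'  n11⇒n11 (via fail)
[51] read 'c'  n11⇒n12
[52] read 'b'  n12⇒n13
[53] read 'a'  n13⇒n14  ** P4@[49:53]
[54] read 'e'  n14⇒n1 (via fail)  ** P0@[54:54]
[55] read 'a'  n1⇒n2 (via fail)
[56] read 'a'  n2⇒n11
[57] read 'd'  n11⇒n3 (via fail)  ** P1@[56:57]
[58] read 'd'  n3⇒n8 (via fail)
[59] read 'b'  n8⇒n5 (via fail)
[60] read 'c'  n5⇒n6
[61] read 'a'  n6⇒n7  ** P2@[58:61]

Result: [[4,0],[6,5],[10,1],[13,0],[16,6],[17,1],[21,2],[23,0],[24,0],[25,0],[27,1],[29,1],[31,0],[33,1],[34,0],[36,1],[37,0],[41,2],[46,0],[48,5],[53,4],[54,0],[57,1],[61,2]]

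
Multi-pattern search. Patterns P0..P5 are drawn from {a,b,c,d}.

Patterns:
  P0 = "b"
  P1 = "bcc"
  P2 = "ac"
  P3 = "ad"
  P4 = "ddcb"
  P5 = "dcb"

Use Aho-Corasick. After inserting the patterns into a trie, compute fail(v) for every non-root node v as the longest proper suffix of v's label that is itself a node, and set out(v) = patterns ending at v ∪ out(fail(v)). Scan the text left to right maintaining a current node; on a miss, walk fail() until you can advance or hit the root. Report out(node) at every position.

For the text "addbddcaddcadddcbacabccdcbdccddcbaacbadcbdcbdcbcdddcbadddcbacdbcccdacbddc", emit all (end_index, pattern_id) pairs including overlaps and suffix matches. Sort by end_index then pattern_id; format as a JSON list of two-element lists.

Build automaton:
Trie (insert patterns):
  n0 'ε': a→4 b→1 d→7
  n1 'b': c→2  ←P0
  n2 'bc': c→3
  n3 'bcc': ·  ←P1
  n4 'a': c→5 d→6
  n5 'ac': ·  ←P2
  n6 'ad': ·  ←P3
  n7 'd': c→11 d→8
  n8 'dd': c→9
  n9 'ddc': b→10
  n10 'ddcb': ·  ←P4
  n11 'dc': b→12
  n12 'dcb': ·  ←P5

Failure links (BFS by depth):
  n1('b'): parent n0 fail=0; on 'b' 0 → fail=0;  out {0}∪∅={0}
  n4('a'): parent n0 fail=0; on 'a' 0 → fail=0;  out ∅∪∅=∅
  n7('d'): parent n0 fail=0; on 'd' 0 → fail=0;  out ∅∪∅=∅
  n2('bc'): parent n1 fail=0; on 'c' 0 → fail=0;  out ∅∪∅=∅
  n5('ac'): parent n4 fail=0; on 'c' 0 → fail=0;  out {2}∪∅={2}
  n6('ad'): parent n4 fail=0; on 'd' 0 → fail=7;  out {3}∪∅={3}
  n8('dd'): parent n7 fail=0; on 'd' 0 → fail=7;  out ∅∪∅=∅
  n11('dc'): parent n7 fail=0; on 'c' 0 → fail=0;  out ∅∪∅=∅
  n3('bcc'): parent n2 fail=0; on 'c' 0 → fail=0;  out {1}∪∅={1}
  n9('ddc'): parent n8 fail=7; on 'c' 7 → fail=11;  out ∅∪∅=∅
  n12('dcb'): parent n11 fail=0; on 'b' 0 → fail=1;  out {5}∪{0}={0,5}
  n10('ddcb'): parent n9 fail=11; on 'b' 11 → fail=12;  out {4}∪{0,5}={0,4,5}

Text stream:
i=0 'a': node 0→4
i=1 'd': node 4→6  → match P3@[0:1]
i=2 'd': node 6→8 (fail-walked)
i=3 'b': node 8→1 (fail-walked)  → match P0@[3:3]
i=4 'd': node 1→7 (fail-walked)
i=5 'd': node 7→8
i=6 'c': node 8→9
i=7 'a': node 9→4 (fail-walked)
i=8 'd': node 4→6  → match P3@[7:8]
i=9 'd': node 6→8 (fail-walked)
i=10 'c': node 8→9
i=11 'a': node 9→4 (fail-walked)
i=12 'd': node 4→6  → match P3@[11:12]
i=13 'd': node 6→8 (fail-walked)
i=14 'd': node 8→8 (fail-walked)
i=15 'c': node 8→9
i=16 'b': node 9→10  → match P0@[16:16],P4@[13:16],P5@[14:16]
i=17 'a': node 10→4 (fail-walked)
i=18 'c': node 4→5  → match P2@[17:18]
i=19 'a': node 5→4 (fail-walked)
i=20 'b': node 4→1 (fail-walked)  → match P0@[20:20]
i=21 'c': node 1→2
i=22 'c': node 2→3  → match P1@[20:22]
i=23 'd': node 3→7 (fail-walked)
i=24 'c': node 7→11
i=25 'b': node 11→12  → match P0@[25:25],P5@[23:25]
i=26 'd': node 12→7 (fail-walked)
i=27 'c': node 7→11
i=28 'c': node 11→0 (fail-walked)
i=29 'd': node 0→7
i=30 'd': node 7→8
i=31 'c': node 8→9
i=32 'b': node 9→10  → match P0@[32:32],P4@[29:32],P5@[30:32]
i=33 'a': node 10→4 (fail-walked)
i=34 'a': node 4→4 (fail-walked)
i=35 'c': node 4→5  → match P2@[34:35]
i=36 'b': node 5→1 (fail-walked)  → match P0@[36:36]
i=37 'a': node 1→4 (fail-walked)
i=38 'd': node 4→6  → match P3@[37:38]
i=39 'c': node 6→11 (fail-walked)
i=40 'b': node 11→12  → match P0@[40:40],P5@[38:40]
i=41 'd': node 12→7 (fail-walked)
i=42 'c': node 7→11
i=43 'b': node 11→12  → match P0@[43:43],P5@[41:43]
i=44 'd': node 12→7 (fail-walked)
i=45 'c': node 7→11
i=46 'b': node 11→12  → match P0@[46:46],P5@[44:46]
i=47 'c': node 12→2 (fail-walked)
i=48 'd': node 2→7 (fail-walked)
i=49 'd': node 7→8
i=50 'd': node 8→8 (fail-walked)
i=51 'c': node 8→9
i=52 'b': node 9→10  → match P0@[52:52],P4@[49:52],P5@[50:52]
i=53 'a': node 10→4 (fail-walked)
i=54 'd': node 4→6  → match P3@[53:54]
i=55 'd': node 6→8 (fail-walked)
i=56 'd': node 8→8 (fail-walked)
i=57 'c': node 8→9
i=58 'b': node 9→10  → match P0@[58:58],P4@[55:58],P5@[56:58]
i=59 'a': node 10→4 (fail-walked)
i=60 'c': node 4→5  → match P2@[59:60]
i=61 'd': node 5→7 (fail-walked)
i=62 'b': node 7→1 (fail-walked)  → match P0@[62:62]
i=63 'c': node 1→2
i=64 'c': node 2→3  → match P1@[62:64]
i=65 'c': node 3→0 (fail-walked)
i=66 'd': node 0→7
i=67 'a': node 7→4 (fail-walked)
i=68 'c': node 4→5  → match P2@[67:68]
i=69 'b': node 5→1 (fail-walked)  → match P0@[69:69]
i=70 'd': node 1→7 (fail-walked)
i=71 'd': node 7→8
i=72 'c': node 8→9

Matches: [[1,3],[3,0],[8,3],[12,3],[16,0],[16,4],[16,5],[18,2],[20,0],[22,1],[25,0],[25,5],[32,0],[32,4],[32,5],[35,2],[36,0],[38,3],[40,0],[40,5],[43,0],[43,5],[46,0],[46,5],[52,0],[52,4],[52,5],[54,3],[58,0],[58,4],[58,5],[60,2],[62,0],[64,1],[68,2],[69,0]]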